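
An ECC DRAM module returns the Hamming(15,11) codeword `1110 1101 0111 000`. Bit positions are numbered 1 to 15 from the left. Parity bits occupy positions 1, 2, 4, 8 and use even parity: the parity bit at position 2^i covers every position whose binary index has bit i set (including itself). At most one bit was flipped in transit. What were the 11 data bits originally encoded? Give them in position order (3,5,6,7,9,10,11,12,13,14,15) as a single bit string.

s1: b1⊕b3⊕b5⊕b7⊕b9⊕b11⊕b13⊕b15 = 1⊕1⊕1⊕0⊕0⊕1⊕0⊕0 = 0
s2: b2⊕b3⊕b6⊕b7⊕b10⊕b11⊕b14⊕b15 = 1⊕1⊕1⊕0⊕1⊕1⊕0⊕0 = 1
s4: b4⊕b5⊕b6⊕b7⊕b12⊕b13⊕b14⊕b15 = 0⊕1⊕1⊕0⊕1⊕0⊕0⊕0 = 1
s8: b8⊕b9⊕b10⊕b11⊕b12⊕b13⊕b14⊕b15 = 1⊕0⊕1⊕1⊕1⊕0⊕0⊕0 = 0
Syndrome (s8...s1) = 0110 → position 6.
Flip bit 6: corrected codeword = 111010010111000
Data bits at positions 3,5,6,7,9,10,11,12,13,14,15: 11000111000

11000111000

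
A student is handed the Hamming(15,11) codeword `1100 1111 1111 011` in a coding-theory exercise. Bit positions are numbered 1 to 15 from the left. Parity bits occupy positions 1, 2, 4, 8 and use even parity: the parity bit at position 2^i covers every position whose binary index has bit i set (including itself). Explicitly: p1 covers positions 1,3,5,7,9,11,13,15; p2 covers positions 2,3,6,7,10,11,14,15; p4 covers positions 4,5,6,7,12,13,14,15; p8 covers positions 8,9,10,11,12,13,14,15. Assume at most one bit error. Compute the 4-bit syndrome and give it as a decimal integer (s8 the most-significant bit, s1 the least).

10

s1: b1⊕b3⊕b5⊕b7⊕b9⊕b11⊕b13⊕b15 = 1⊕0⊕1⊕1⊕1⊕1⊕0⊕1 = 0
s2: b2⊕b3⊕b6⊕b7⊕b10⊕b11⊕b14⊕b15 = 1⊕0⊕1⊕1⊕1⊕1⊕1⊕1 = 1
s4: b4⊕b5⊕b6⊕b7⊕b12⊕b13⊕b14⊕b15 = 0⊕1⊕1⊕1⊕1⊕0⊕1⊕1 = 0
s8: b8⊕b9⊕b10⊕b11⊕b12⊕b13⊕b14⊕b15 = 1⊕1⊕1⊕1⊕1⊕0⊕1⊕1 = 1
Syndrome (s8...s1) = 1010 → position 10.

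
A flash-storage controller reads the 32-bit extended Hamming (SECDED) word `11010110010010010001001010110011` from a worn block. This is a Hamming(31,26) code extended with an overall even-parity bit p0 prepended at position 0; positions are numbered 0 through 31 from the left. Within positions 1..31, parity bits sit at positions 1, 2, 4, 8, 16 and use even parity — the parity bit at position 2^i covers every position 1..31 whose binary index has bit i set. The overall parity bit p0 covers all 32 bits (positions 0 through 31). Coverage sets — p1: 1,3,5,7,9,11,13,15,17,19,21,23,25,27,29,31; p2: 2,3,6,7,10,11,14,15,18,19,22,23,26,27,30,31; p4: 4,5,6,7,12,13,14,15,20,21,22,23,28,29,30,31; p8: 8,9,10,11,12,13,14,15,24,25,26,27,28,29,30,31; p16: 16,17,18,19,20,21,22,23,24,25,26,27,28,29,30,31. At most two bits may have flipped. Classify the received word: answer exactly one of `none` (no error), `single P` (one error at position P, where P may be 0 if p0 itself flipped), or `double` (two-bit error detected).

single 22

s1: b1⊕b3⊕b5⊕b7⊕b9⊕b11⊕b13⊕b15⊕b17⊕b19⊕b21⊕b23⊕b25⊕b27⊕b29⊕b31 = 1⊕1⊕1⊕0⊕1⊕0⊕0⊕1⊕0⊕1⊕0⊕0⊕0⊕1⊕0⊕1 = 0
s2: b2⊕b3⊕b6⊕b7⊕b10⊕b11⊕b14⊕b15⊕b18⊕b19⊕b22⊕b23⊕b26⊕b27⊕b30⊕b31 = 0⊕1⊕1⊕0⊕0⊕0⊕0⊕1⊕0⊕1⊕1⊕0⊕1⊕1⊕1⊕1 = 1
s4: b4⊕b5⊕b6⊕b7⊕b12⊕b13⊕b14⊕b15⊕b20⊕b21⊕b22⊕b23⊕b28⊕b29⊕b30⊕b31 = 0⊕1⊕1⊕0⊕1⊕0⊕0⊕1⊕0⊕0⊕1⊕0⊕0⊕0⊕1⊕1 = 1
s8: b8⊕b9⊕b10⊕b11⊕b12⊕b13⊕b14⊕b15⊕b24⊕b25⊕b26⊕b27⊕b28⊕b29⊕b30⊕b31 = 0⊕1⊕0⊕0⊕1⊕0⊕0⊕1⊕1⊕0⊕1⊕1⊕0⊕0⊕1⊕1 = 0
s16: b16⊕b17⊕b18⊕b19⊕b20⊕b21⊕b22⊕b23⊕b24⊕b25⊕b26⊕b27⊕b28⊕b29⊕b30⊕b31 = 0⊕0⊕0⊕1⊕0⊕0⊕1⊕0⊕1⊕0⊕1⊕1⊕0⊕0⊕1⊕1 = 1
Syndrome (s16...s1) = 10110 → position 22.
Overall parity (XOR of all 32 bits, including p0): 1⊕1⊕0⊕1⊕0⊕1⊕1⊕0⊕0⊕1⊕0⊕0⊕1⊕0⊕0⊕1⊕0⊕0⊕0⊕1⊕0⊕0⊕1⊕0⊕1⊕0⊕1⊕1⊕0⊕0⊕1⊕1 = 1
Overall=1, syndrome position=22 → single-bit error at position 22.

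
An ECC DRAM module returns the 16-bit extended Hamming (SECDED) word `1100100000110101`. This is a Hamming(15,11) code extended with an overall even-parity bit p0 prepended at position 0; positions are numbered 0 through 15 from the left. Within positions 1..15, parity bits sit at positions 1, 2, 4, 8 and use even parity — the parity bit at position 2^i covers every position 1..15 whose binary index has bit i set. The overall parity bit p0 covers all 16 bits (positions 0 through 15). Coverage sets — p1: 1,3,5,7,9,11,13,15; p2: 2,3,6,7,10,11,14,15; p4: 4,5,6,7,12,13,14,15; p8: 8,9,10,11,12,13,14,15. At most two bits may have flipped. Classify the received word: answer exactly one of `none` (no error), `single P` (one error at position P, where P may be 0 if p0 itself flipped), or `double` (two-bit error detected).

single 6

s1: b1⊕b3⊕b5⊕b7⊕b9⊕b11⊕b13⊕b15 = 1⊕0⊕0⊕0⊕0⊕1⊕1⊕1 = 0
s2: b2⊕b3⊕b6⊕b7⊕b10⊕b11⊕b14⊕b15 = 0⊕0⊕0⊕0⊕1⊕1⊕0⊕1 = 1
s4: b4⊕b5⊕b6⊕b7⊕b12⊕b13⊕b14⊕b15 = 1⊕0⊕0⊕0⊕0⊕1⊕0⊕1 = 1
s8: b8⊕b9⊕b10⊕b11⊕b12⊕b13⊕b14⊕b15 = 0⊕0⊕1⊕1⊕0⊕1⊕0⊕1 = 0
Syndrome (s8...s1) = 0110 → position 6.
Overall parity (XOR of all 16 bits, including p0): 1⊕1⊕0⊕0⊕1⊕0⊕0⊕0⊕0⊕0⊕1⊕1⊕0⊕1⊕0⊕1 = 1
Overall=1, syndrome position=6 → single-bit error at position 6.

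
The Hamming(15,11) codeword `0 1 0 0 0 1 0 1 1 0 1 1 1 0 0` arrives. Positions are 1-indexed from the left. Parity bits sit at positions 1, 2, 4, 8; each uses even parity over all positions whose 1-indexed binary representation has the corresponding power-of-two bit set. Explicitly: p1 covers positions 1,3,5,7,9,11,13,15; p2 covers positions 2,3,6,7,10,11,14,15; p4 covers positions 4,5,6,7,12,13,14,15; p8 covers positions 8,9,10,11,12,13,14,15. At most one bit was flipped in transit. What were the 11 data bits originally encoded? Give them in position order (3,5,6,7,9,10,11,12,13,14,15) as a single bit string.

00101011101

s1: b1⊕b3⊕b5⊕b7⊕b9⊕b11⊕b13⊕b15 = 0⊕0⊕0⊕0⊕1⊕1⊕1⊕0 = 1
s2: b2⊕b3⊕b6⊕b7⊕b10⊕b11⊕b14⊕b15 = 1⊕0⊕1⊕0⊕0⊕1⊕0⊕0 = 1
s4: b4⊕b5⊕b6⊕b7⊕b12⊕b13⊕b14⊕b15 = 0⊕0⊕1⊕0⊕1⊕1⊕0⊕0 = 1
s8: b8⊕b9⊕b10⊕b11⊕b12⊕b13⊕b14⊕b15 = 1⊕1⊕0⊕1⊕1⊕1⊕0⊕0 = 1
Syndrome (s8...s1) = 1111 → position 15.
Flip bit 15: corrected codeword = 010001011011101
Data bits at positions 3,5,6,7,9,10,11,12,13,14,15: 00101011101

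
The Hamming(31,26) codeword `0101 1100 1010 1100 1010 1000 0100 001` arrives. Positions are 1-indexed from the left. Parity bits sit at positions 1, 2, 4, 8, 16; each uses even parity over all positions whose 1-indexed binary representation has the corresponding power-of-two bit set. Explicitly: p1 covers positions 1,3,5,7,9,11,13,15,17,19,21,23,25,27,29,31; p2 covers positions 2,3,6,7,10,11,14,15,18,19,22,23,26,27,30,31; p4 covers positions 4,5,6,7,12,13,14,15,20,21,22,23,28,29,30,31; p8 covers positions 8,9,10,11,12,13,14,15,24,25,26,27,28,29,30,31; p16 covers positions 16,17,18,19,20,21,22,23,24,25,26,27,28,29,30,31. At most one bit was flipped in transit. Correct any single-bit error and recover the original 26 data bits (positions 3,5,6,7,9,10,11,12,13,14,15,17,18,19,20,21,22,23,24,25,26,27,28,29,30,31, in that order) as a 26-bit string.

s1: b1⊕b3⊕b5⊕b7⊕b9⊕b11⊕b13⊕b15⊕b17⊕b19⊕b21⊕b23⊕b25⊕b27⊕b29⊕b31 = 0⊕0⊕1⊕0⊕1⊕1⊕1⊕0⊕1⊕1⊕1⊕0⊕0⊕0⊕0⊕1 = 0
s2: b2⊕b3⊕b6⊕b7⊕b10⊕b11⊕b14⊕b15⊕b18⊕b19⊕b22⊕b23⊕b26⊕b27⊕b30⊕b31 = 1⊕0⊕1⊕0⊕0⊕1⊕1⊕0⊕0⊕1⊕0⊕0⊕1⊕0⊕0⊕1 = 1
s4: b4⊕b5⊕b6⊕b7⊕b12⊕b13⊕b14⊕b15⊕b20⊕b21⊕b22⊕b23⊕b28⊕b29⊕b30⊕b31 = 1⊕1⊕1⊕0⊕0⊕1⊕1⊕0⊕0⊕1⊕0⊕0⊕0⊕0⊕0⊕1 = 1
s8: b8⊕b9⊕b10⊕b11⊕b12⊕b13⊕b14⊕b15⊕b24⊕b25⊕b26⊕b27⊕b28⊕b29⊕b30⊕b31 = 0⊕1⊕0⊕1⊕0⊕1⊕1⊕0⊕0⊕0⊕1⊕0⊕0⊕0⊕0⊕1 = 0
s16: b16⊕b17⊕b18⊕b19⊕b20⊕b21⊕b22⊕b23⊕b24⊕b25⊕b26⊕b27⊕b28⊕b29⊕b30⊕b31 = 0⊕1⊕0⊕1⊕0⊕1⊕0⊕0⊕0⊕0⊕1⊕0⊕0⊕0⊕0⊕1 = 1
Syndrome (s16...s1) = 10110 → position 22.
Flip bit 22: corrected codeword = 0101110010101100101011000100001
Data bits at positions 3,5,6,7,9,10,11,12,13,14,15,17,18,19,20,21,22,23,24,25,26,27,28,29,30,31: 01101010110101011000100001

01101010110101011000100001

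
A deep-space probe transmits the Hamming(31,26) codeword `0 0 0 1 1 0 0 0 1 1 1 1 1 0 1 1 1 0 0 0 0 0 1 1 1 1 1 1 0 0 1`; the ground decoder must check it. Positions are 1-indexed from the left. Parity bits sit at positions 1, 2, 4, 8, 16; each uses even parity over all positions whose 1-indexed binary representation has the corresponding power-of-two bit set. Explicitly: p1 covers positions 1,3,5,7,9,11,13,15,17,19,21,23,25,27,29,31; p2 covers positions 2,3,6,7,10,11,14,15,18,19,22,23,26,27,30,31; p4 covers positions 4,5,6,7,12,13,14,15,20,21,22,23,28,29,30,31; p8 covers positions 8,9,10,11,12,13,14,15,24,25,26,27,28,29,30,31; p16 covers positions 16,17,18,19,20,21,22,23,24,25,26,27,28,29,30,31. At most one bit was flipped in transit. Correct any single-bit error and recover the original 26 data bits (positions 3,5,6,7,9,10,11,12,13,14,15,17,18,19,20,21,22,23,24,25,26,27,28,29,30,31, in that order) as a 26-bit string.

s1: b1⊕b3⊕b5⊕b7⊕b9⊕b11⊕b13⊕b15⊕b17⊕b19⊕b21⊕b23⊕b25⊕b27⊕b29⊕b31 = 0⊕0⊕1⊕0⊕1⊕1⊕1⊕1⊕1⊕0⊕0⊕1⊕1⊕1⊕0⊕1 = 0
s2: b2⊕b3⊕b6⊕b7⊕b10⊕b11⊕b14⊕b15⊕b18⊕b19⊕b22⊕b23⊕b26⊕b27⊕b30⊕b31 = 0⊕0⊕0⊕0⊕1⊕1⊕0⊕1⊕0⊕0⊕0⊕1⊕1⊕1⊕0⊕1 = 1
s4: b4⊕b5⊕b6⊕b7⊕b12⊕b13⊕b14⊕b15⊕b20⊕b21⊕b22⊕b23⊕b28⊕b29⊕b30⊕b31 = 1⊕1⊕0⊕0⊕1⊕1⊕0⊕1⊕0⊕0⊕0⊕1⊕1⊕0⊕0⊕1 = 0
s8: b8⊕b9⊕b10⊕b11⊕b12⊕b13⊕b14⊕b15⊕b24⊕b25⊕b26⊕b27⊕b28⊕b29⊕b30⊕b31 = 0⊕1⊕1⊕1⊕1⊕1⊕0⊕1⊕1⊕1⊕1⊕1⊕1⊕0⊕0⊕1 = 0
s16: b16⊕b17⊕b18⊕b19⊕b20⊕b21⊕b22⊕b23⊕b24⊕b25⊕b26⊕b27⊕b28⊕b29⊕b30⊕b31 = 1⊕1⊕0⊕0⊕0⊕0⊕0⊕1⊕1⊕1⊕1⊕1⊕1⊕0⊕0⊕1 = 1
Syndrome (s16...s1) = 10010 → position 18.
Flip bit 18: corrected codeword = 0001100011111011110000111111001
Data bits at positions 3,5,6,7,9,10,11,12,13,14,15,17,18,19,20,21,22,23,24,25,26,27,28,29,30,31: 01001111101110000111111001

01001111101110000111111001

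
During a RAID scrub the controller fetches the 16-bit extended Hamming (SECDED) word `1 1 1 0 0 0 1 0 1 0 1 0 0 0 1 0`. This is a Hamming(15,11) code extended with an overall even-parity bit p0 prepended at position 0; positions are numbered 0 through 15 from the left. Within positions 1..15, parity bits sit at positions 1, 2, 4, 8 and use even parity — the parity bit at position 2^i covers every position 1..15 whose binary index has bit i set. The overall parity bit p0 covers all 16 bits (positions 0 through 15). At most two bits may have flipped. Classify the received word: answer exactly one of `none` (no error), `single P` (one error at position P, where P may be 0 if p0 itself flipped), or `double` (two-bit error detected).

s1: b1⊕b3⊕b5⊕b7⊕b9⊕b11⊕b13⊕b15 = 1⊕0⊕0⊕0⊕0⊕0⊕0⊕0 = 1
s2: b2⊕b3⊕b6⊕b7⊕b10⊕b11⊕b14⊕b15 = 1⊕0⊕1⊕0⊕1⊕0⊕1⊕0 = 0
s4: b4⊕b5⊕b6⊕b7⊕b12⊕b13⊕b14⊕b15 = 0⊕0⊕1⊕0⊕0⊕0⊕1⊕0 = 0
s8: b8⊕b9⊕b10⊕b11⊕b12⊕b13⊕b14⊕b15 = 1⊕0⊕1⊕0⊕0⊕0⊕1⊕0 = 1
Syndrome (s8...s1) = 1001 → position 9.
Overall parity (XOR of all 16 bits, including p0): 1⊕1⊕1⊕0⊕0⊕0⊕1⊕0⊕1⊕0⊕1⊕0⊕0⊕0⊕1⊕0 = 1
Overall=1, syndrome position=9 → single-bit error at position 9.

single 9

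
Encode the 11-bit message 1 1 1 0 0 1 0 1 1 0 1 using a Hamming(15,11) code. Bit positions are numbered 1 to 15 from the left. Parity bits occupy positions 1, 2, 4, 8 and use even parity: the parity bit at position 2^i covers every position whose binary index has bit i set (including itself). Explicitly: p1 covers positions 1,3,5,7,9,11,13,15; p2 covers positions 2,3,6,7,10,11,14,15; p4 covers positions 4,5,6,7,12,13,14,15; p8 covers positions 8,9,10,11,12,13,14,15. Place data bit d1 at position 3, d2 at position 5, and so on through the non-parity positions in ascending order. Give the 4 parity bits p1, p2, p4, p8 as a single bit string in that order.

Place data bits at non-power-of-two positions: b3=1, b5=1, b6=1, b7=0, b9=0, b10=1, b11=0, b12=1, b13=1, b14=0, b15=1.
p1 = XOR of data positions {3,5,7,9,11,13,15} = 1⊕1⊕0⊕0⊕0⊕1⊕1 = 0
p2 = XOR of data positions {3,6,7,10,11,14,15} = 1⊕1⊕0⊕1⊕0⊕0⊕1 = 0
p4 = XOR of data positions {5,6,7,12,13,14,15} = 1⊕1⊕0⊕1⊕1⊕0⊕1 = 1
p8 = XOR of data positions {9,10,11,12,13,14,15} = 0⊕1⊕0⊕1⊕1⊕0⊕1 = 0
Parity bits p1,p2,p4,p8 = 0010

0010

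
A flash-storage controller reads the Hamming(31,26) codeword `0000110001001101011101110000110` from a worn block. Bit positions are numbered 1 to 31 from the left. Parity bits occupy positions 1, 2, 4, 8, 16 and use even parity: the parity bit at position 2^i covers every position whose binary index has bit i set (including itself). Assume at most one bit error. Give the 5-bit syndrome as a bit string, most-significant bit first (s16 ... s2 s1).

10101

s1: b1⊕b3⊕b5⊕b7⊕b9⊕b11⊕b13⊕b15⊕b17⊕b19⊕b21⊕b23⊕b25⊕b27⊕b29⊕b31 = 0⊕0⊕1⊕0⊕0⊕0⊕1⊕0⊕0⊕1⊕0⊕1⊕0⊕0⊕1⊕0 = 1
s2: b2⊕b3⊕b6⊕b7⊕b10⊕b11⊕b14⊕b15⊕b18⊕b19⊕b22⊕b23⊕b26⊕b27⊕b30⊕b31 = 0⊕0⊕1⊕0⊕1⊕0⊕1⊕0⊕1⊕1⊕1⊕1⊕0⊕0⊕1⊕0 = 0
s4: b4⊕b5⊕b6⊕b7⊕b12⊕b13⊕b14⊕b15⊕b20⊕b21⊕b22⊕b23⊕b28⊕b29⊕b30⊕b31 = 0⊕1⊕1⊕0⊕0⊕1⊕1⊕0⊕1⊕0⊕1⊕1⊕0⊕1⊕1⊕0 = 1
s8: b8⊕b9⊕b10⊕b11⊕b12⊕b13⊕b14⊕b15⊕b24⊕b25⊕b26⊕b27⊕b28⊕b29⊕b30⊕b31 = 0⊕0⊕1⊕0⊕0⊕1⊕1⊕0⊕1⊕0⊕0⊕0⊕0⊕1⊕1⊕0 = 0
s16: b16⊕b17⊕b18⊕b19⊕b20⊕b21⊕b22⊕b23⊕b24⊕b25⊕b26⊕b27⊕b28⊕b29⊕b30⊕b31 = 1⊕0⊕1⊕1⊕1⊕0⊕1⊕1⊕1⊕0⊕0⊕0⊕0⊕1⊕1⊕0 = 1
Syndrome (s16...s1) = 10101 → position 21.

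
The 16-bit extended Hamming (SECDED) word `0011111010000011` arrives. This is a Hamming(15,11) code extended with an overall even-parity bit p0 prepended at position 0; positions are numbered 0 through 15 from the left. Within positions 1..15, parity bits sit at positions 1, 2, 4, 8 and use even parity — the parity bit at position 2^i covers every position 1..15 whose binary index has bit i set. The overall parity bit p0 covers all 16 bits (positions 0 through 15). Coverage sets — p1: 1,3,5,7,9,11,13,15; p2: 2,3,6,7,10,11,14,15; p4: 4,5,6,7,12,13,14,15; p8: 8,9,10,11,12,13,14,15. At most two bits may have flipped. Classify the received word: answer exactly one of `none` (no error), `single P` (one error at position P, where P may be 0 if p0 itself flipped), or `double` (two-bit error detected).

s1: b1⊕b3⊕b5⊕b7⊕b9⊕b11⊕b13⊕b15 = 0⊕1⊕1⊕0⊕0⊕0⊕0⊕1 = 1
s2: b2⊕b3⊕b6⊕b7⊕b10⊕b11⊕b14⊕b15 = 1⊕1⊕1⊕0⊕0⊕0⊕1⊕1 = 1
s4: b4⊕b5⊕b6⊕b7⊕b12⊕b13⊕b14⊕b15 = 1⊕1⊕1⊕0⊕0⊕0⊕1⊕1 = 1
s8: b8⊕b9⊕b10⊕b11⊕b12⊕b13⊕b14⊕b15 = 1⊕0⊕0⊕0⊕0⊕0⊕1⊕1 = 1
Syndrome (s8...s1) = 1111 → position 15.
Overall parity (XOR of all 16 bits, including p0): 0⊕0⊕1⊕1⊕1⊕1⊕1⊕0⊕1⊕0⊕0⊕0⊕0⊕0⊕1⊕1 = 0
Overall=0, syndrome position=15 → double-bit error detected (uncorrectable).

double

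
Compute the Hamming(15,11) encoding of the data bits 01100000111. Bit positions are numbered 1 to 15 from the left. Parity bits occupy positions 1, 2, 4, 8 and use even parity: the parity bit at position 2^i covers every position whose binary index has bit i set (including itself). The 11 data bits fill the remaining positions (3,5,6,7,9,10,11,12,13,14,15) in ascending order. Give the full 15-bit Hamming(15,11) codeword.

110111010000111

Place data bits at non-power-of-two positions: b3=0, b5=1, b6=1, b7=0, b9=0, b10=0, b11=0, b12=0, b13=1, b14=1, b15=1.
p1 = XOR of data positions {3,5,7,9,11,13,15} = 0⊕1⊕0⊕0⊕0⊕1⊕1 = 1
p2 = XOR of data positions {3,6,7,10,11,14,15} = 0⊕1⊕0⊕0⊕0⊕1⊕1 = 1
p4 = XOR of data positions {5,6,7,12,13,14,15} = 1⊕1⊕0⊕0⊕1⊕1⊕1 = 1
p8 = XOR of data positions {9,10,11,12,13,14,15} = 0⊕0⊕0⊕0⊕1⊕1⊕1 = 1
Codeword b1..b15 = 110111010000111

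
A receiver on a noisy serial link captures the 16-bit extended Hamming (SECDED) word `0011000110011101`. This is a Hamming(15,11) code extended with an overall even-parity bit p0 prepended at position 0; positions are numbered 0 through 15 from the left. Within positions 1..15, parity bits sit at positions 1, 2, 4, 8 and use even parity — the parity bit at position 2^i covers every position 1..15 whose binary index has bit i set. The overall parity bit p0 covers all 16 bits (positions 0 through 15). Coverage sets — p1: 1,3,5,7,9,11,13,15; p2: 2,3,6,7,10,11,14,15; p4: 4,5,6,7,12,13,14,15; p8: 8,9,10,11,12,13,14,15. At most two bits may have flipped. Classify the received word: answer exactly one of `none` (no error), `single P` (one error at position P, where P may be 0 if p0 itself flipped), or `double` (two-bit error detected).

double

s1: b1⊕b3⊕b5⊕b7⊕b9⊕b11⊕b13⊕b15 = 0⊕1⊕0⊕1⊕0⊕1⊕1⊕1 = 1
s2: b2⊕b3⊕b6⊕b7⊕b10⊕b11⊕b14⊕b15 = 1⊕1⊕0⊕1⊕0⊕1⊕0⊕1 = 1
s4: b4⊕b5⊕b6⊕b7⊕b12⊕b13⊕b14⊕b15 = 0⊕0⊕0⊕1⊕1⊕1⊕0⊕1 = 0
s8: b8⊕b9⊕b10⊕b11⊕b12⊕b13⊕b14⊕b15 = 1⊕0⊕0⊕1⊕1⊕1⊕0⊕1 = 1
Syndrome (s8...s1) = 1011 → position 11.
Overall parity (XOR of all 16 bits, including p0): 0⊕0⊕1⊕1⊕0⊕0⊕0⊕1⊕1⊕0⊕0⊕1⊕1⊕1⊕0⊕1 = 0
Overall=0, syndrome position=11 → double-bit error detected (uncorrectable).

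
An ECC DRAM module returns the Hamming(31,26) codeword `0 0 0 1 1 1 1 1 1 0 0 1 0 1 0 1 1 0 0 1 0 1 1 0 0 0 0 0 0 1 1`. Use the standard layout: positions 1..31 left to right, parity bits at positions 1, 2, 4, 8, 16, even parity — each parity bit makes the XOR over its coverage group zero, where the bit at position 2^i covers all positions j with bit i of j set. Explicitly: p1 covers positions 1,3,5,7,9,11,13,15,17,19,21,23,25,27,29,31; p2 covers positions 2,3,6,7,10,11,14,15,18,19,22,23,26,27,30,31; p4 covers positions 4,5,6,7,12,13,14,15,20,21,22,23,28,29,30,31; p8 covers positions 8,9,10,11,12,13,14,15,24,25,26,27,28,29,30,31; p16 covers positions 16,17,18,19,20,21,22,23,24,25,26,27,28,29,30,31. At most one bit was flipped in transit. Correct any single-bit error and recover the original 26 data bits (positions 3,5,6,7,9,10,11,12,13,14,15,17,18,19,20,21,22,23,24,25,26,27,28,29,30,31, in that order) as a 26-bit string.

01111001010100100100000011

s1: b1⊕b3⊕b5⊕b7⊕b9⊕b11⊕b13⊕b15⊕b17⊕b19⊕b21⊕b23⊕b25⊕b27⊕b29⊕b31 = 0⊕0⊕1⊕1⊕1⊕0⊕0⊕0⊕1⊕0⊕0⊕1⊕0⊕0⊕0⊕1 = 0
s2: b2⊕b3⊕b6⊕b7⊕b10⊕b11⊕b14⊕b15⊕b18⊕b19⊕b22⊕b23⊕b26⊕b27⊕b30⊕b31 = 0⊕0⊕1⊕1⊕0⊕0⊕1⊕0⊕0⊕0⊕1⊕1⊕0⊕0⊕1⊕1 = 1
s4: b4⊕b5⊕b6⊕b7⊕b12⊕b13⊕b14⊕b15⊕b20⊕b21⊕b22⊕b23⊕b28⊕b29⊕b30⊕b31 = 1⊕1⊕1⊕1⊕1⊕0⊕1⊕0⊕1⊕0⊕1⊕1⊕0⊕0⊕1⊕1 = 1
s8: b8⊕b9⊕b10⊕b11⊕b12⊕b13⊕b14⊕b15⊕b24⊕b25⊕b26⊕b27⊕b28⊕b29⊕b30⊕b31 = 1⊕1⊕0⊕0⊕1⊕0⊕1⊕0⊕0⊕0⊕0⊕0⊕0⊕0⊕1⊕1 = 0
s16: b16⊕b17⊕b18⊕b19⊕b20⊕b21⊕b22⊕b23⊕b24⊕b25⊕b26⊕b27⊕b28⊕b29⊕b30⊕b31 = 1⊕1⊕0⊕0⊕1⊕0⊕1⊕1⊕0⊕0⊕0⊕0⊕0⊕0⊕1⊕1 = 1
Syndrome (s16...s1) = 10110 → position 22.
Flip bit 22: corrected codeword = 0001111110010101100100100000011
Data bits at positions 3,5,6,7,9,10,11,12,13,14,15,17,18,19,20,21,22,23,24,25,26,27,28,29,30,31: 01111001010100100100000011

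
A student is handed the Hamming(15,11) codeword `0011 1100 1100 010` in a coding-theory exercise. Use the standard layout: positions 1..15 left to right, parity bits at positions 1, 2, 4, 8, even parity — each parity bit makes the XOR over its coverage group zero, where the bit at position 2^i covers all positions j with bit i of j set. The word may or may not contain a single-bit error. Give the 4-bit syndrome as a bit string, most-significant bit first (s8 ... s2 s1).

1001

s1: b1⊕b3⊕b5⊕b7⊕b9⊕b11⊕b13⊕b15 = 0⊕1⊕1⊕0⊕1⊕0⊕0⊕0 = 1
s2: b2⊕b3⊕b6⊕b7⊕b10⊕b11⊕b14⊕b15 = 0⊕1⊕1⊕0⊕1⊕0⊕1⊕0 = 0
s4: b4⊕b5⊕b6⊕b7⊕b12⊕b13⊕b14⊕b15 = 1⊕1⊕1⊕0⊕0⊕0⊕1⊕0 = 0
s8: b8⊕b9⊕b10⊕b11⊕b12⊕b13⊕b14⊕b15 = 0⊕1⊕1⊕0⊕0⊕0⊕1⊕0 = 1
Syndrome (s8...s1) = 1001 → position 9.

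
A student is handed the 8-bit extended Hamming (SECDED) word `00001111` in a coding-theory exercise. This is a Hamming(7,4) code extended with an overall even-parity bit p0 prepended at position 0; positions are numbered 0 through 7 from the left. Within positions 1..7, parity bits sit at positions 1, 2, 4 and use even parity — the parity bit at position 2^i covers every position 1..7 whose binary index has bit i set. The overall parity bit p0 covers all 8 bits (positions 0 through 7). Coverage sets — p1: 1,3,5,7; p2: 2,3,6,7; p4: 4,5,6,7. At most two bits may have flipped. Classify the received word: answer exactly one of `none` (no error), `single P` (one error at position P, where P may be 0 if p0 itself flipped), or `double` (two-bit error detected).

s1: b1⊕b3⊕b5⊕b7 = 0⊕0⊕1⊕1 = 0
s2: b2⊕b3⊕b6⊕b7 = 0⊕0⊕1⊕1 = 0
s4: b4⊕b5⊕b6⊕b7 = 1⊕1⊕1⊕1 = 0
Syndrome (s4...s1) = 000 → position 0 (no error).
Overall parity (XOR of all 8 bits, including p0): 0⊕0⊕0⊕0⊕1⊕1⊕1⊕1 = 0
Overall=0, syndrome position=0 → no error.

none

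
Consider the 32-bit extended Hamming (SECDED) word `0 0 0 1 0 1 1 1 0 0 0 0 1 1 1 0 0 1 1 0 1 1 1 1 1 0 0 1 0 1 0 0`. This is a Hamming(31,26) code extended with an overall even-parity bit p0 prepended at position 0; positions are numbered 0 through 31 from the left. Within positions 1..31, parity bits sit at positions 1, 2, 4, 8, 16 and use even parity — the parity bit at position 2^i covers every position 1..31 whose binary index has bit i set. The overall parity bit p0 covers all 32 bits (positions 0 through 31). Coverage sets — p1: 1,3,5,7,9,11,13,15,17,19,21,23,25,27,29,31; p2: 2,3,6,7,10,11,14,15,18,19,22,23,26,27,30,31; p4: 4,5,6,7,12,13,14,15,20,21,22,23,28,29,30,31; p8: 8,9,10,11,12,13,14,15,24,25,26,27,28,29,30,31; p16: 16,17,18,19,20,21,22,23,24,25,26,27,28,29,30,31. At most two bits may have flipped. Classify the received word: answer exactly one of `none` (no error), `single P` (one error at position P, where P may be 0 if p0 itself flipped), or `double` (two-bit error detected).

double

s1: b1⊕b3⊕b5⊕b7⊕b9⊕b11⊕b13⊕b15⊕b17⊕b19⊕b21⊕b23⊕b25⊕b27⊕b29⊕b31 = 0⊕1⊕1⊕1⊕0⊕0⊕1⊕0⊕1⊕0⊕1⊕1⊕0⊕1⊕1⊕0 = 1
s2: b2⊕b3⊕b6⊕b7⊕b10⊕b11⊕b14⊕b15⊕b18⊕b19⊕b22⊕b23⊕b26⊕b27⊕b30⊕b31 = 0⊕1⊕1⊕1⊕0⊕0⊕1⊕0⊕1⊕0⊕1⊕1⊕0⊕1⊕0⊕0 = 0
s4: b4⊕b5⊕b6⊕b7⊕b12⊕b13⊕b14⊕b15⊕b20⊕b21⊕b22⊕b23⊕b28⊕b29⊕b30⊕b31 = 0⊕1⊕1⊕1⊕1⊕1⊕1⊕0⊕1⊕1⊕1⊕1⊕0⊕1⊕0⊕0 = 1
s8: b8⊕b9⊕b10⊕b11⊕b12⊕b13⊕b14⊕b15⊕b24⊕b25⊕b26⊕b27⊕b28⊕b29⊕b30⊕b31 = 0⊕0⊕0⊕0⊕1⊕1⊕1⊕0⊕1⊕0⊕0⊕1⊕0⊕1⊕0⊕0 = 0
s16: b16⊕b17⊕b18⊕b19⊕b20⊕b21⊕b22⊕b23⊕b24⊕b25⊕b26⊕b27⊕b28⊕b29⊕b30⊕b31 = 0⊕1⊕1⊕0⊕1⊕1⊕1⊕1⊕1⊕0⊕0⊕1⊕0⊕1⊕0⊕0 = 1
Syndrome (s16...s1) = 10101 → position 21.
Overall parity (XOR of all 32 bits, including p0): 0⊕0⊕0⊕1⊕0⊕1⊕1⊕1⊕0⊕0⊕0⊕0⊕1⊕1⊕1⊕0⊕0⊕1⊕1⊕0⊕1⊕1⊕1⊕1⊕1⊕0⊕0⊕1⊕0⊕1⊕0⊕0 = 0
Overall=0, syndrome position=21 → double-bit error detected (uncorrectable).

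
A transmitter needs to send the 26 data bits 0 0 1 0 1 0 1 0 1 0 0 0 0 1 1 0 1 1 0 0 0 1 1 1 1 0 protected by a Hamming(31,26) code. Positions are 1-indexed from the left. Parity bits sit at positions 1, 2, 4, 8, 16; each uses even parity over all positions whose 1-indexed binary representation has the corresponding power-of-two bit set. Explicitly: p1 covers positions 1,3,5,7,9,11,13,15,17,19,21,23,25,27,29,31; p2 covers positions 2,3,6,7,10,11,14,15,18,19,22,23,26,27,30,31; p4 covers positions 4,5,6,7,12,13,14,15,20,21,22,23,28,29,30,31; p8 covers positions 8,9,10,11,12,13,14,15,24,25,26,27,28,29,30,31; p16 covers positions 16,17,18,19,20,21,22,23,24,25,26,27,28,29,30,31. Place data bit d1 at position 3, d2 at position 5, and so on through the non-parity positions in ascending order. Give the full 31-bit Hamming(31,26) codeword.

1100010110101000001101100011110

Place data bits at non-power-of-two positions: b3=0, b5=0, b6=1, b7=0, b9=1, b10=0, b11=1, b12=0, b13=1, b14=0, b15=0, b17=0, b18=0, b19=1, b20=1, b21=0, b22=1, b23=1, b24=0, b25=0, b26=0, b27=1, b28=1, b29=1, b30=1, b31=0.
p1 = XOR of data positions {3,5,7,9,11,13,15,17,19,21,23,25,27,29,31} = 0⊕0⊕0⊕1⊕1⊕1⊕0⊕0⊕1⊕0⊕1⊕0⊕1⊕1⊕0 = 1
p2 = XOR of data positions {3,6,7,10,11,14,15,18,19,22,23,26,27,30,31} = 0⊕1⊕0⊕0⊕1⊕0⊕0⊕0⊕1⊕1⊕1⊕0⊕1⊕1⊕0 = 1
p4 = XOR of data positions {5,6,7,12,13,14,15,20,21,22,23,28,29,30,31} = 0⊕1⊕0⊕0⊕1⊕0⊕0⊕1⊕0⊕1⊕1⊕1⊕1⊕1⊕0 = 0
p8 = XOR of data positions {9,10,11,12,13,14,15,24,25,26,27,28,29,30,31} = 1⊕0⊕1⊕0⊕1⊕0⊕0⊕0⊕0⊕0⊕1⊕1⊕1⊕1⊕0 = 1
p16 = XOR of data positions {17,18,19,20,21,22,23,24,25,26,27,28,29,30,31} = 0⊕0⊕1⊕1⊕0⊕1⊕1⊕0⊕0⊕0⊕1⊕1⊕1⊕1⊕0 = 0
Codeword b1..b31 = 1100010110101000001101100011110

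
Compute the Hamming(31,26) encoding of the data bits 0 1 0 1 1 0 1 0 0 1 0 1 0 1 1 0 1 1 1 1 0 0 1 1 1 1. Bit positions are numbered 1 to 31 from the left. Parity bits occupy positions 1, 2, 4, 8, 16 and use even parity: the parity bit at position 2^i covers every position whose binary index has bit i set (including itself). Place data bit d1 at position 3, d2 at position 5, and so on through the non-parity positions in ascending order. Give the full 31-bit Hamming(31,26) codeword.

Place data bits at non-power-of-two positions: b3=0, b5=1, b6=0, b7=1, b9=1, b10=0, b11=1, b12=0, b13=0, b14=1, b15=0, b17=1, b18=0, b19=1, b20=1, b21=0, b22=1, b23=1, b24=1, b25=1, b26=0, b27=0, b28=1, b29=1, b30=1, b31=1.
p1 = XOR of data positions {3,5,7,9,11,13,15,17,19,21,23,25,27,29,31} = 0⊕1⊕1⊕1⊕1⊕0⊕0⊕1⊕1⊕0⊕1⊕1⊕0⊕1⊕1 = 0
p2 = XOR of data positions {3,6,7,10,11,14,15,18,19,22,23,26,27,30,31} = 0⊕0⊕1⊕0⊕1⊕1⊕0⊕0⊕1⊕1⊕1⊕0⊕0⊕1⊕1 = 0
p4 = XOR of data positions {5,6,7,12,13,14,15,20,21,22,23,28,29,30,31} = 1⊕0⊕1⊕0⊕0⊕1⊕0⊕1⊕0⊕1⊕1⊕1⊕1⊕1⊕1 = 0
p8 = XOR of data positions {9,10,11,12,13,14,15,24,25,26,27,28,29,30,31} = 1⊕0⊕1⊕0⊕0⊕1⊕0⊕1⊕1⊕0⊕0⊕1⊕1⊕1⊕1 = 1
p16 = XOR of data positions {17,18,19,20,21,22,23,24,25,26,27,28,29,30,31} = 1⊕0⊕1⊕1⊕0⊕1⊕1⊕1⊕1⊕0⊕0⊕1⊕1⊕1⊕1 = 1
Codeword b1..b31 = 0000101110100101101101111001111

0000101110100101101101111001111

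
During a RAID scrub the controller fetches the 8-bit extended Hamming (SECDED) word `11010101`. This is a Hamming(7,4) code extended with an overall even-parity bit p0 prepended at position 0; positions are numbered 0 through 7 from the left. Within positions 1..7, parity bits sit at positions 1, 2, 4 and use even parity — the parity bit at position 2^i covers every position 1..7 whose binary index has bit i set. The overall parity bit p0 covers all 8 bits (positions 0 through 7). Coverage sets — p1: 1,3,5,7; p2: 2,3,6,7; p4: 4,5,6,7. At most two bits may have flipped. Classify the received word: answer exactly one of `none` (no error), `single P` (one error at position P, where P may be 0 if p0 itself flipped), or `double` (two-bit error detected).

s1: b1⊕b3⊕b5⊕b7 = 1⊕1⊕1⊕1 = 0
s2: b2⊕b3⊕b6⊕b7 = 0⊕1⊕0⊕1 = 0
s4: b4⊕b5⊕b6⊕b7 = 0⊕1⊕0⊕1 = 0
Syndrome (s4...s1) = 000 → position 0 (no error).
Overall parity (XOR of all 8 bits, including p0): 1⊕1⊕0⊕1⊕0⊕1⊕0⊕1 = 1
Overall=1, syndrome position=0 → single-bit error at position 0.

single 0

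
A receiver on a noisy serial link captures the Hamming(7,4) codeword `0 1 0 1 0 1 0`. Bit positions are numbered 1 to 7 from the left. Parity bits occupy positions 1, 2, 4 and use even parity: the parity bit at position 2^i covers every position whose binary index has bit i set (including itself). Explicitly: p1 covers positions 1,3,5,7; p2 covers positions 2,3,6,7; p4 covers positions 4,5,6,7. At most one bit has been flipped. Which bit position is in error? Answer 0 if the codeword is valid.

0

s1: b1⊕b3⊕b5⊕b7 = 0⊕0⊕0⊕0 = 0
s2: b2⊕b3⊕b6⊕b7 = 1⊕0⊕1⊕0 = 0
s4: b4⊕b5⊕b6⊕b7 = 1⊕0⊕1⊕0 = 0
Syndrome (s4...s1) = 000 → position 0 (no error).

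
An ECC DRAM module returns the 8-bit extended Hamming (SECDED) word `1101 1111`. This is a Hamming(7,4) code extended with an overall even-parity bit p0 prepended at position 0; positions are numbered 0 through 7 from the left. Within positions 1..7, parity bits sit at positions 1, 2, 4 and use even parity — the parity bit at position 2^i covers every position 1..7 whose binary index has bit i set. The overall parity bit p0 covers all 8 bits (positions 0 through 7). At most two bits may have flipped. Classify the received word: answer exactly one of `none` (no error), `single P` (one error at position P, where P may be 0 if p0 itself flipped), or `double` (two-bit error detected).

single 2

s1: b1⊕b3⊕b5⊕b7 = 1⊕1⊕1⊕1 = 0
s2: b2⊕b3⊕b6⊕b7 = 0⊕1⊕1⊕1 = 1
s4: b4⊕b5⊕b6⊕b7 = 1⊕1⊕1⊕1 = 0
Syndrome (s4...s1) = 010 → position 2.
Overall parity (XOR of all 8 bits, including p0): 1⊕1⊕0⊕1⊕1⊕1⊕1⊕1 = 1
Overall=1, syndrome position=2 → single-bit error at position 2.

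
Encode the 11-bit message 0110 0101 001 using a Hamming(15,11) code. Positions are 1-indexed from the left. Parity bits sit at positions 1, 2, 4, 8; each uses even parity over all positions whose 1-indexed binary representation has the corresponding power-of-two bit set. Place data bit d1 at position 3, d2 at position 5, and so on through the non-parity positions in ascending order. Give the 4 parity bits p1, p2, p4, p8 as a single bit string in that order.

Place data bits at non-power-of-two positions: b3=0, b5=1, b6=1, b7=0, b9=0, b10=1, b11=0, b12=1, b13=0, b14=0, b15=1.
p1 = XOR of data positions {3,5,7,9,11,13,15} = 0⊕1⊕0⊕0⊕0⊕0⊕1 = 0
p2 = XOR of data positions {3,6,7,10,11,14,15} = 0⊕1⊕0⊕1⊕0⊕0⊕1 = 1
p4 = XOR of data positions {5,6,7,12,13,14,15} = 1⊕1⊕0⊕1⊕0⊕0⊕1 = 0
p8 = XOR of data positions {9,10,11,12,13,14,15} = 0⊕1⊕0⊕1⊕0⊕0⊕1 = 1
Parity bits p1,p2,p4,p8 = 0101

0101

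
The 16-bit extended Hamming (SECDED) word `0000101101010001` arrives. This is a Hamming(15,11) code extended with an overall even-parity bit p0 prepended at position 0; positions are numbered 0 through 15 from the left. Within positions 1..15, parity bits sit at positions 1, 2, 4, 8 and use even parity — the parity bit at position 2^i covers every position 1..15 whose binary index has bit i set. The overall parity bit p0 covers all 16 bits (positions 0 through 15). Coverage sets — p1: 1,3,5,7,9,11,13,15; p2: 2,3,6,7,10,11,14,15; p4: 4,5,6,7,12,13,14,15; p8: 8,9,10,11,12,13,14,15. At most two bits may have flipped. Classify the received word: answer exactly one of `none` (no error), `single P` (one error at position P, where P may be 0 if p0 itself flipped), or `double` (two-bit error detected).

s1: b1⊕b3⊕b5⊕b7⊕b9⊕b11⊕b13⊕b15 = 0⊕0⊕0⊕1⊕1⊕1⊕0⊕1 = 0
s2: b2⊕b3⊕b6⊕b7⊕b10⊕b11⊕b14⊕b15 = 0⊕0⊕1⊕1⊕0⊕1⊕0⊕1 = 0
s4: b4⊕b5⊕b6⊕b7⊕b12⊕b13⊕b14⊕b15 = 1⊕0⊕1⊕1⊕0⊕0⊕0⊕1 = 0
s8: b8⊕b9⊕b10⊕b11⊕b12⊕b13⊕b14⊕b15 = 0⊕1⊕0⊕1⊕0⊕0⊕0⊕1 = 1
Syndrome (s8...s1) = 1000 → position 8.
Overall parity (XOR of all 16 bits, including p0): 0⊕0⊕0⊕0⊕1⊕0⊕1⊕1⊕0⊕1⊕0⊕1⊕0⊕0⊕0⊕1 = 0
Overall=0, syndrome position=8 → double-bit error detected (uncorrectable).

double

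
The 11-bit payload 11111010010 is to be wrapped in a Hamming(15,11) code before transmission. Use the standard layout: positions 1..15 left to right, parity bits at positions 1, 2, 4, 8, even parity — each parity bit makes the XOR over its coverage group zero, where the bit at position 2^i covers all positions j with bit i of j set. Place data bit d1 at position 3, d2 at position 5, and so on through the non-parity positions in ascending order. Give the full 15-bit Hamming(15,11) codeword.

111011111010010

Place data bits at non-power-of-two positions: b3=1, b5=1, b6=1, b7=1, b9=1, b10=0, b11=1, b12=0, b13=0, b14=1, b15=0.
p1 = XOR of data positions {3,5,7,9,11,13,15} = 1⊕1⊕1⊕1⊕1⊕0⊕0 = 1
p2 = XOR of data positions {3,6,7,10,11,14,15} = 1⊕1⊕1⊕0⊕1⊕1⊕0 = 1
p4 = XOR of data positions {5,6,7,12,13,14,15} = 1⊕1⊕1⊕0⊕0⊕1⊕0 = 0
p8 = XOR of data positions {9,10,11,12,13,14,15} = 1⊕0⊕1⊕0⊕0⊕1⊕0 = 1
Codeword b1..b15 = 111011111010010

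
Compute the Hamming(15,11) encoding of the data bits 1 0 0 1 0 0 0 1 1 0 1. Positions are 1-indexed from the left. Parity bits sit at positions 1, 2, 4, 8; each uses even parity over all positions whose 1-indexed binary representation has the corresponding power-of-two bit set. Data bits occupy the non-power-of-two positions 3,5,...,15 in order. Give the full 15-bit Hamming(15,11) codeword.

Place data bits at non-power-of-two positions: b3=1, b5=0, b6=0, b7=1, b9=0, b10=0, b11=0, b12=1, b13=1, b14=0, b15=1.
p1 = XOR of data positions {3,5,7,9,11,13,15} = 1⊕0⊕1⊕0⊕0⊕1⊕1 = 0
p2 = XOR of data positions {3,6,7,10,11,14,15} = 1⊕0⊕1⊕0⊕0⊕0⊕1 = 1
p4 = XOR of data positions {5,6,7,12,13,14,15} = 0⊕0⊕1⊕1⊕1⊕0⊕1 = 0
p8 = XOR of data positions {9,10,11,12,13,14,15} = 0⊕0⊕0⊕1⊕1⊕0⊕1 = 1
Codeword b1..b15 = 011000110001101

011000110001101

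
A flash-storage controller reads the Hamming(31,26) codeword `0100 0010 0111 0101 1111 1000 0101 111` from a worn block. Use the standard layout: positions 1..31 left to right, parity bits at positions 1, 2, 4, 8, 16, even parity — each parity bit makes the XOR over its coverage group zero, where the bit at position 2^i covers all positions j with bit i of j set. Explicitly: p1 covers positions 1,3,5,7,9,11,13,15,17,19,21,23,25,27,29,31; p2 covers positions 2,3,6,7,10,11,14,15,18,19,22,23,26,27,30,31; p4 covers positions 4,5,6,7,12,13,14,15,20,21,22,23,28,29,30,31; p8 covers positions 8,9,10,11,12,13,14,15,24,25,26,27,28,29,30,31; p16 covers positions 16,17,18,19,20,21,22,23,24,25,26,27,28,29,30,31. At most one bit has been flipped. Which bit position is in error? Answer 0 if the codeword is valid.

29

s1: b1⊕b3⊕b5⊕b7⊕b9⊕b11⊕b13⊕b15⊕b17⊕b19⊕b21⊕b23⊕b25⊕b27⊕b29⊕b31 = 0⊕0⊕0⊕1⊕0⊕1⊕0⊕0⊕1⊕1⊕1⊕0⊕0⊕0⊕1⊕1 = 1
s2: b2⊕b3⊕b6⊕b7⊕b10⊕b11⊕b14⊕b15⊕b18⊕b19⊕b22⊕b23⊕b26⊕b27⊕b30⊕b31 = 1⊕0⊕0⊕1⊕1⊕1⊕1⊕0⊕1⊕1⊕0⊕0⊕1⊕0⊕1⊕1 = 0
s4: b4⊕b5⊕b6⊕b7⊕b12⊕b13⊕b14⊕b15⊕b20⊕b21⊕b22⊕b23⊕b28⊕b29⊕b30⊕b31 = 0⊕0⊕0⊕1⊕1⊕0⊕1⊕0⊕1⊕1⊕0⊕0⊕1⊕1⊕1⊕1 = 1
s8: b8⊕b9⊕b10⊕b11⊕b12⊕b13⊕b14⊕b15⊕b24⊕b25⊕b26⊕b27⊕b28⊕b29⊕b30⊕b31 = 0⊕0⊕1⊕1⊕1⊕0⊕1⊕0⊕0⊕0⊕1⊕0⊕1⊕1⊕1⊕1 = 1
s16: b16⊕b17⊕b18⊕b19⊕b20⊕b21⊕b22⊕b23⊕b24⊕b25⊕b26⊕b27⊕b28⊕b29⊕b30⊕b31 = 1⊕1⊕1⊕1⊕1⊕1⊕0⊕0⊕0⊕0⊕1⊕0⊕1⊕1⊕1⊕1 = 1
Syndrome (s16...s1) = 11101 → position 29.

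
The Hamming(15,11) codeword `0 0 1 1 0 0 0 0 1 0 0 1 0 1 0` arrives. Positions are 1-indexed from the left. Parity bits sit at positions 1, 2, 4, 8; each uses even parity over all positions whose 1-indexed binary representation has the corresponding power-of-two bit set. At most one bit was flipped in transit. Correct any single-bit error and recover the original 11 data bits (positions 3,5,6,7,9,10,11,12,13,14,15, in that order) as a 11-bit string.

10001000010

s1: b1⊕b3⊕b5⊕b7⊕b9⊕b11⊕b13⊕b15 = 0⊕1⊕0⊕0⊕1⊕0⊕0⊕0 = 0
s2: b2⊕b3⊕b6⊕b7⊕b10⊕b11⊕b14⊕b15 = 0⊕1⊕0⊕0⊕0⊕0⊕1⊕0 = 0
s4: b4⊕b5⊕b6⊕b7⊕b12⊕b13⊕b14⊕b15 = 1⊕0⊕0⊕0⊕1⊕0⊕1⊕0 = 1
s8: b8⊕b9⊕b10⊕b11⊕b12⊕b13⊕b14⊕b15 = 0⊕1⊕0⊕0⊕1⊕0⊕1⊕0 = 1
Syndrome (s8...s1) = 1100 → position 12.
Flip bit 12: corrected codeword = 001100001000010
Data bits at positions 3,5,6,7,9,10,11,12,13,14,15: 10001000010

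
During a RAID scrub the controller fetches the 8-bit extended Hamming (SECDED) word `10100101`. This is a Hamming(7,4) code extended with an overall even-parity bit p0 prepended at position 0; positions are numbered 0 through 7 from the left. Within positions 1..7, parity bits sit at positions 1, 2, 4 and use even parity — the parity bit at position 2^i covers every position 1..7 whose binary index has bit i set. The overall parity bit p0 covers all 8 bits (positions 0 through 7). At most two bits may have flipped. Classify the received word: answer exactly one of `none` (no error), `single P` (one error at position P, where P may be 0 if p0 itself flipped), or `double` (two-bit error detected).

s1: b1⊕b3⊕b5⊕b7 = 0⊕0⊕1⊕1 = 0
s2: b2⊕b3⊕b6⊕b7 = 1⊕0⊕0⊕1 = 0
s4: b4⊕b5⊕b6⊕b7 = 0⊕1⊕0⊕1 = 0
Syndrome (s4...s1) = 000 → position 0 (no error).
Overall parity (XOR of all 8 bits, including p0): 1⊕0⊕1⊕0⊕0⊕1⊕0⊕1 = 0
Overall=0, syndrome position=0 → no error.

none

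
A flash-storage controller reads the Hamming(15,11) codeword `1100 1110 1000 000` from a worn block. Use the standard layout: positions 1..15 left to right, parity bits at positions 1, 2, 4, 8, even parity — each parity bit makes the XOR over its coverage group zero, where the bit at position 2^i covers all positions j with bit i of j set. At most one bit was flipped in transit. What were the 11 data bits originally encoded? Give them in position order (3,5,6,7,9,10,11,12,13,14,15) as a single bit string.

01111000010

s1: b1⊕b3⊕b5⊕b7⊕b9⊕b11⊕b13⊕b15 = 1⊕0⊕1⊕1⊕1⊕0⊕0⊕0 = 0
s2: b2⊕b3⊕b6⊕b7⊕b10⊕b11⊕b14⊕b15 = 1⊕0⊕1⊕1⊕0⊕0⊕0⊕0 = 1
s4: b4⊕b5⊕b6⊕b7⊕b12⊕b13⊕b14⊕b15 = 0⊕1⊕1⊕1⊕0⊕0⊕0⊕0 = 1
s8: b8⊕b9⊕b10⊕b11⊕b12⊕b13⊕b14⊕b15 = 0⊕1⊕0⊕0⊕0⊕0⊕0⊕0 = 1
Syndrome (s8...s1) = 1110 → position 14.
Flip bit 14: corrected codeword = 110011101000010
Data bits at positions 3,5,6,7,9,10,11,12,13,14,15: 01111000010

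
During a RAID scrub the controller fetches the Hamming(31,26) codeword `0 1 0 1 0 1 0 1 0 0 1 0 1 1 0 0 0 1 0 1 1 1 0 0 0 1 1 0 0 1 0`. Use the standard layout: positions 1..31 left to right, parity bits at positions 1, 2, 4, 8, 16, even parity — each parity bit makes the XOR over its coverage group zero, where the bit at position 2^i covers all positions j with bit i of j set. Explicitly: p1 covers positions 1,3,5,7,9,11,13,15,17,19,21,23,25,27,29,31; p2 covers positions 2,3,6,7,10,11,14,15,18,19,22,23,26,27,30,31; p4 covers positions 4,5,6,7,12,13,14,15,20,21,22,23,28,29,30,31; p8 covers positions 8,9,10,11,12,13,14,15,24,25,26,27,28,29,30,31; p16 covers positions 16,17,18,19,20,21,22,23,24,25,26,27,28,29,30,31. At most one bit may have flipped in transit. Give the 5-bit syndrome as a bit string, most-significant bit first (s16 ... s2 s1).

s1: b1⊕b3⊕b5⊕b7⊕b9⊕b11⊕b13⊕b15⊕b17⊕b19⊕b21⊕b23⊕b25⊕b27⊕b29⊕b31 = 0⊕0⊕0⊕0⊕0⊕1⊕1⊕0⊕0⊕0⊕1⊕0⊕0⊕1⊕0⊕0 = 0
s2: b2⊕b3⊕b6⊕b7⊕b10⊕b11⊕b14⊕b15⊕b18⊕b19⊕b22⊕b23⊕b26⊕b27⊕b30⊕b31 = 1⊕0⊕1⊕0⊕0⊕1⊕1⊕0⊕1⊕0⊕1⊕0⊕1⊕1⊕1⊕0 = 1
s4: b4⊕b5⊕b6⊕b7⊕b12⊕b13⊕b14⊕b15⊕b20⊕b21⊕b22⊕b23⊕b28⊕b29⊕b30⊕b31 = 1⊕0⊕1⊕0⊕0⊕1⊕1⊕0⊕1⊕1⊕1⊕0⊕0⊕0⊕1⊕0 = 0
s8: b8⊕b9⊕b10⊕b11⊕b12⊕b13⊕b14⊕b15⊕b24⊕b25⊕b26⊕b27⊕b28⊕b29⊕b30⊕b31 = 1⊕0⊕0⊕1⊕0⊕1⊕1⊕0⊕0⊕0⊕1⊕1⊕0⊕0⊕1⊕0 = 1
s16: b16⊕b17⊕b18⊕b19⊕b20⊕b21⊕b22⊕b23⊕b24⊕b25⊕b26⊕b27⊕b28⊕b29⊕b30⊕b31 = 0⊕0⊕1⊕0⊕1⊕1⊕1⊕0⊕0⊕0⊕1⊕1⊕0⊕0⊕1⊕0 = 1
Syndrome (s16...s1) = 11010 → position 26.

11010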